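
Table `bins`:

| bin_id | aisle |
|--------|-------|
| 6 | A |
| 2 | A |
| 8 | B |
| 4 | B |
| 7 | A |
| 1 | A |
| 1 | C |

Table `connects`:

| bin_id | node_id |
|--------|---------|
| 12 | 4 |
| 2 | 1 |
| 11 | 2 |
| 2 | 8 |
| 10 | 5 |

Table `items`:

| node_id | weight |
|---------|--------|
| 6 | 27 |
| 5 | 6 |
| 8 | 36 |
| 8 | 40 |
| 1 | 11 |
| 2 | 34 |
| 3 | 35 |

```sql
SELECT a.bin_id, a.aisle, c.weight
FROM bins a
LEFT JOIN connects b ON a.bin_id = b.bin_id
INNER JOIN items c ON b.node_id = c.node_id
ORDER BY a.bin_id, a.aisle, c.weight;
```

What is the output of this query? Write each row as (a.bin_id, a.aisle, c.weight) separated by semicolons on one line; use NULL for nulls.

(2, A, 11); (2, A, 36); (2, A, 40)

Joins associate left-to-right: bins LEFT JOIN connects on bin_id gives 8 intermediate row(s).
Then INNER JOIN `items c` on node_id: keep only rows whose b.node_id appears in c.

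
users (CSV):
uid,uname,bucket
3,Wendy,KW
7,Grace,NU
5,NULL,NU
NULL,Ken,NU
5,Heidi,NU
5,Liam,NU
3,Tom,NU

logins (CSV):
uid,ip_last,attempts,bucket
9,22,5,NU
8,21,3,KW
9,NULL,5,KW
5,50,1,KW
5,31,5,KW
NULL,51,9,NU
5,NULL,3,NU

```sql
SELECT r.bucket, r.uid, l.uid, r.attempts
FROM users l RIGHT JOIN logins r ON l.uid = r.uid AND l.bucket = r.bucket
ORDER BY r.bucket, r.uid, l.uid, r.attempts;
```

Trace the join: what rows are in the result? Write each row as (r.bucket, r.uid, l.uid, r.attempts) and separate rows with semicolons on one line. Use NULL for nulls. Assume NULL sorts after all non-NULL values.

RIGHT JOIN keeps every row from `logins`; unmatched rows get NULL for `users`'s columns.
Matching on l.uid = r.uid AND l.bucket = r.bucket. A NULL in a compared column never satisfies the condition.
- l[0] uid=3, bucket=KW → no match.
- l[1] uid=7, bucket=NU → no match.
- l[2] uid=5, bucket=NU → 1 match(es) in r → 1 row(s).
- l[3] uid=NULL, bucket=NU → no match.
- l[4] uid=5, bucket=NU → 1 match(es) in r → 1 row(s).
- l[5] uid=5, bucket=NU → 1 match(es) in r → 1 row(s).
- l[6] uid=3, bucket=NU → no match.
- plus 6 unmatched r row(s), each kept with NULL l columns.
After projecting and ordering:
r.bucket | r.uid | l.uid | r.attempts
KW | 5 | NULL | 1
KW | 5 | NULL | 5
KW | 8 | NULL | 3
KW | 9 | NULL | 5
NU | 5 | 5 | 3
NU | 5 | 5 | 3
NU | 5 | 5 | 3
NU | 9 | NULL | 5
NU | NULL | NULL | 9

(KW, 5, NULL, 1); (KW, 5, NULL, 5); (KW, 8, NULL, 3); (KW, 9, NULL, 5); (NU, 5, 5, 3); (NU, 5, 5, 3); (NU, 5, 5, 3); (NU, 9, NULL, 5); (NU, NULL, NULL, 9)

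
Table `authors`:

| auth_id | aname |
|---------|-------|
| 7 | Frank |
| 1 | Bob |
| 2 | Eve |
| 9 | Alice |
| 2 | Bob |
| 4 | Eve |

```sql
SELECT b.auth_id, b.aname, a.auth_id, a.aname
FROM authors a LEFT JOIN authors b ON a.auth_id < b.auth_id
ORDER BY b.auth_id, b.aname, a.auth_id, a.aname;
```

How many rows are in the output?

15

LEFT JOIN keeps every row from `authors a`; unmatched rows get NULL for `authors b`'s columns.
Matching on a.auth_id < b.auth_id.
- auth_id=7: 1 matching b row(s), so 1 row(s) emitted.
- auth_id=1: 5 matching b row(s), so 5 row(s) emitted.
- auth_id=2: 3 matching b row(s), so 3 row(s) emitted.
- auth_id=9: no b row matches, row kept with b columns NULL.
- auth_id=2: 3 matching b row(s), so 3 row(s) emitted.
- auth_id=4: 2 matching b row(s), so 2 row(s) emitted.
Total: 14 matched + 1 padded = 15 rows.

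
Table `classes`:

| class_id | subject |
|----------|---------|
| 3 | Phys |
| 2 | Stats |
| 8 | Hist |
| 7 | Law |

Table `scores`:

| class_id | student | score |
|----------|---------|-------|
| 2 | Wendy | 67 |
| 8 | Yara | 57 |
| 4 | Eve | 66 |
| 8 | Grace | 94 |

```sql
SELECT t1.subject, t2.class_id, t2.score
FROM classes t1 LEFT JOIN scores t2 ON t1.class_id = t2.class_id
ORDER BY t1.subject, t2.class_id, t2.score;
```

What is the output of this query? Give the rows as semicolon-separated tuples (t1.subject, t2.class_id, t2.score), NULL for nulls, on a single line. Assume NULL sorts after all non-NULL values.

(Hist, 8, 57); (Hist, 8, 94); (Law, NULL, NULL); (Phys, NULL, NULL); (Stats, 2, 67)

LEFT JOIN keeps every row from `classes`; unmatched rows get NULL for `scores`'s columns.
Matching on t1.class_id = t2.class_id.
- t1 (class_id=3) has no partner → padded with NULL.
- t1 (class_id=2) pairs with 1 row(s) of t2.
- t1 (class_id=8) pairs with 2 row(s) of t2.
- t1 (class_id=7) has no partner → padded with NULL.
After projecting and ordering:
t1.subject | t2.class_id | t2.score
Hist | 8 | 57
Hist | 8 | 94
Law | NULL | NULL
Phys | NULL | NULL
Stats | 2 | 67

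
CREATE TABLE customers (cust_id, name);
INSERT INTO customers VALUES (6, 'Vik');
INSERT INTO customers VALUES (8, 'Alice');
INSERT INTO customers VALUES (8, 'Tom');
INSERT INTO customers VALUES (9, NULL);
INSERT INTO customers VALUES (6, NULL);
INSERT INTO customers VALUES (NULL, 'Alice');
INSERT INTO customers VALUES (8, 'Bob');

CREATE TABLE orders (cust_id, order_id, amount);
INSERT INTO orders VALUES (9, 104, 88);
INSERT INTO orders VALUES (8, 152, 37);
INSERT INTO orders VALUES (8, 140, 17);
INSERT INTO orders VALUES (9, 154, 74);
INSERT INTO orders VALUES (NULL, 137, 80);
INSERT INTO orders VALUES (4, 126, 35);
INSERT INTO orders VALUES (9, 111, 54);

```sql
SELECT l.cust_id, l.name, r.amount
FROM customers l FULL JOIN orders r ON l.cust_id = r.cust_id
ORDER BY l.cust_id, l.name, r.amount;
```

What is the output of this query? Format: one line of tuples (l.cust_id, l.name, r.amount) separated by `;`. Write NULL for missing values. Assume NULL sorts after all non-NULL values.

(6, Vik, NULL); (6, NULL, NULL); (8, Alice, 17); (8, Alice, 37); (8, Bob, 17); (8, Bob, 37); (8, Tom, 17); (8, Tom, 37); (9, NULL, 54); (9, NULL, 74); (9, NULL, 88); (NULL, Alice, NULL); (NULL, NULL, 35); (NULL, NULL, 80)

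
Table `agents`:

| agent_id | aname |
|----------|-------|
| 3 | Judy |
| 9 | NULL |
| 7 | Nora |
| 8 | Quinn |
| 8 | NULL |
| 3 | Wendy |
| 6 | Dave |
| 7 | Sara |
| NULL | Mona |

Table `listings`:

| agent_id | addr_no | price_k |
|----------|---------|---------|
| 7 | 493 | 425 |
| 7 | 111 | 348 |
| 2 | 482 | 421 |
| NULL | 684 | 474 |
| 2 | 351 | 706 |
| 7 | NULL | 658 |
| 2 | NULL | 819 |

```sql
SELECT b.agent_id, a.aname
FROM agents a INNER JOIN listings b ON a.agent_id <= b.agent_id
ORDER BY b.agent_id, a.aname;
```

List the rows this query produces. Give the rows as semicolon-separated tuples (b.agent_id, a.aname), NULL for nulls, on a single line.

INNER JOIN keeps only pairs where the ON condition holds.
Matching on a.agent_id <= b.agent_id. A NULL in a compared column never satisfies the condition.
- a[0] agent_id=3 → 3 match(es) in b → 3 row(s).
- a[1] agent_id=9 → no match; dropped.
- a[2] agent_id=7 → 3 match(es) in b → 3 row(s).
- a[3] agent_id=8 → no match; dropped.
- a[4] agent_id=8 → no match; dropped.
- a[5] agent_id=3 → 3 match(es) in b → 3 row(s).
- a[6] agent_id=6 → 3 match(es) in b → 3 row(s).
- a[7] agent_id=7 → 3 match(es) in b → 3 row(s).
- a[8] agent_id=NULL → no match; dropped.

(7, Dave); (7, Dave); (7, Dave); (7, Judy); (7, Judy); (7, Judy); (7, Nora); (7, Nora); (7, Nora); (7, Sara); (7, Sara); (7, Sara); (7, Wendy); (7, Wendy); (7, Wendy)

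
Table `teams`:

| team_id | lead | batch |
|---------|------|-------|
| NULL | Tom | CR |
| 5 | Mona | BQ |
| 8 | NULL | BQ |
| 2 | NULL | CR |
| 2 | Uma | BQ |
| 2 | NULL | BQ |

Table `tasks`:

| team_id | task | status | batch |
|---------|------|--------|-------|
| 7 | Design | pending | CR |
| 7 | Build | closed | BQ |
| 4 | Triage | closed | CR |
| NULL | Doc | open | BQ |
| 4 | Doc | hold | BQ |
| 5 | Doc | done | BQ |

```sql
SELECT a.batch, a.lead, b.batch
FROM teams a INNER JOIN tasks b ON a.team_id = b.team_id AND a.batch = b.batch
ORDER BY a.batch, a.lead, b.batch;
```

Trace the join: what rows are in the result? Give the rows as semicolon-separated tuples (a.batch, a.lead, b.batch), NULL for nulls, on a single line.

(BQ, Mona, BQ)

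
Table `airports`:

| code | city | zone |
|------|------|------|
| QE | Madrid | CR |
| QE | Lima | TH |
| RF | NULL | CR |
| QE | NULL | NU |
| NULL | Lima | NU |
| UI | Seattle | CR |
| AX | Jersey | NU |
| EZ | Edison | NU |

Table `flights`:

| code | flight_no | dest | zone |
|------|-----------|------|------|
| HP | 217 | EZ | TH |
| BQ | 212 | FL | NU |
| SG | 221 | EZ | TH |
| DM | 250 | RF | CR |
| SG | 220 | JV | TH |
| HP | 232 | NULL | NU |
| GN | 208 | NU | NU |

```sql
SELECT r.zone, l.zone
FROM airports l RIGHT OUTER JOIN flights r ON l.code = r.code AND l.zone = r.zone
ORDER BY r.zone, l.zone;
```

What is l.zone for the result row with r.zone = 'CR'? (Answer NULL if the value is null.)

NULL

RIGHT JOIN keeps every row from `flights`; unmatched rows get NULL for `airports`'s columns.
Matching on l.code = r.code AND l.zone = r.zone. A NULL in a compared column never satisfies the condition.
- l row (code=QE, zone=CR): no match.
- l row (code=QE, zone=TH): no match.
- l row (code=RF, zone=CR): no match.
- l row (code=QE, zone=NU): no match.
- l row (code=NULL, zone=NU): no match.
- l row (code=UI, zone=CR): no match.
- l row (code=AX, zone=NU): no match.
- l row (code=EZ, zone=NU): no match.
- 7 row(s) from r found no l partner → padded with NULL.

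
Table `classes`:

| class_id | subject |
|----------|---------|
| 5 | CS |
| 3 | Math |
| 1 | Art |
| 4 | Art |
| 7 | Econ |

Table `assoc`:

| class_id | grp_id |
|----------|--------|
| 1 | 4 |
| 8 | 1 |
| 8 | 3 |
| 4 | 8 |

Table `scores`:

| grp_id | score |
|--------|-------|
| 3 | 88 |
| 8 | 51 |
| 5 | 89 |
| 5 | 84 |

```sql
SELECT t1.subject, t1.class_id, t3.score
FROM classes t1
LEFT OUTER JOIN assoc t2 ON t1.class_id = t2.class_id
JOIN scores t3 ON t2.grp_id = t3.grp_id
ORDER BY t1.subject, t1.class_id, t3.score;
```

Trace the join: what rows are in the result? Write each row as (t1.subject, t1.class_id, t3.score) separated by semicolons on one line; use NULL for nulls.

Step 1 — t1 LEFT JOIN t2 on class_id → 5 row(s).
Then INNER JOIN `scores t3` on grp_id: keep only rows whose t2.grp_id appears in t3.

(Art, 4, 51)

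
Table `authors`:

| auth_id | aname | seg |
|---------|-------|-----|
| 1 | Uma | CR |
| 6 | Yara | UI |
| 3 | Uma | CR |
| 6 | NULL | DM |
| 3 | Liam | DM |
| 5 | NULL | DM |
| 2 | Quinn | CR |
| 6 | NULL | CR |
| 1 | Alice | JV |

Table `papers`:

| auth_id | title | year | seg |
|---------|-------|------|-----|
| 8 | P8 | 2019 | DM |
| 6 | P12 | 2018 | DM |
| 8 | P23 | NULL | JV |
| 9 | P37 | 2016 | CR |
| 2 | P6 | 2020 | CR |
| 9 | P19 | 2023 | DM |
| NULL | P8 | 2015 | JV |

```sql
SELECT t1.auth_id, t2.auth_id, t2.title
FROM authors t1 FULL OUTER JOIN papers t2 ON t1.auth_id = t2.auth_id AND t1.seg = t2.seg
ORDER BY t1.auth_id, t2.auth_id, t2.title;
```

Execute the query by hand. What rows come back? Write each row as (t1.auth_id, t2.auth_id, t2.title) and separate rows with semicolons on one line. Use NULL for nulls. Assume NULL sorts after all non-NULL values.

FULL OUTER JOIN keeps every row from both sides; unmatched rows get NULL for the other side's columns.
Matching on t1.auth_id = t2.auth_id AND t1.seg = t2.seg. A NULL in a compared column never satisfies the condition.
Matched pairs: 2; unmatched t1 rows kept: 7; unmatched t2 rows kept: 5.

(1, NULL, NULL); (1, NULL, NULL); (2, 2, P6); (3, NULL, NULL); (3, NULL, NULL); (5, NULL, NULL); (6, 6, P12); (6, NULL, NULL); (6, NULL, NULL); (NULL, 8, P23); (NULL, 8, P8); (NULL, 9, P19); (NULL, 9, P37); (NULL, NULL, P8)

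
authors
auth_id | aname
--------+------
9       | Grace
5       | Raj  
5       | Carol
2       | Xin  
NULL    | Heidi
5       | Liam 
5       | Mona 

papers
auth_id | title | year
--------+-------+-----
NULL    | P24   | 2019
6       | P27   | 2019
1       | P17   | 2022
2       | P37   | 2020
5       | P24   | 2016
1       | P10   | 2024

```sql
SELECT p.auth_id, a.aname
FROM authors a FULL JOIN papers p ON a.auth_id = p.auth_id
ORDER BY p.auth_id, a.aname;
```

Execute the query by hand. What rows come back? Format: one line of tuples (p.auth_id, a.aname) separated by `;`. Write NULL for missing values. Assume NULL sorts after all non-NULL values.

(1, NULL); (1, NULL); (2, Xin); (5, Carol); (5, Liam); (5, Mona); (5, Raj); (6, NULL); (NULL, Grace); (NULL, Heidi); (NULL, NULL)

FULL OUTER JOIN keeps every row from both sides; unmatched rows get NULL for the other side's columns.
Matching on a.auth_id = p.auth_id. A NULL in a compared column never satisfies the condition.
Matched pairs: 5; unmatched a rows kept: 2; unmatched p rows kept: 4.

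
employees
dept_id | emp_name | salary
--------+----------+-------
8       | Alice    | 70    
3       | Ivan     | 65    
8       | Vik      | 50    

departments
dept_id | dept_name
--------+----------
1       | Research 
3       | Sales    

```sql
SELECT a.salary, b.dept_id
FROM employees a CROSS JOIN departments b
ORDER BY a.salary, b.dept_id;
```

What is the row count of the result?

CROSS JOIN pairs every row of `employees` with every row of `departments`: 3 × 2 = 6 rows.

6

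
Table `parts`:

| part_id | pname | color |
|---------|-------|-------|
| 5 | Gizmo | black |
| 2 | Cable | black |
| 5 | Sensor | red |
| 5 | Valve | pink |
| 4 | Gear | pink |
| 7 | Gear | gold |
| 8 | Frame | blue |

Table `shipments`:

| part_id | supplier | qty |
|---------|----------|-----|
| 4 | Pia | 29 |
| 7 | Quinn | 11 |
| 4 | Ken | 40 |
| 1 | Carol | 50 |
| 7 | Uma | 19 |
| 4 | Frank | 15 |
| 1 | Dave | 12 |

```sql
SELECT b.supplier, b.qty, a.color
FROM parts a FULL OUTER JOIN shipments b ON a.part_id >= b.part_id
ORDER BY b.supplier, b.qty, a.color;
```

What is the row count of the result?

36

FULL OUTER JOIN keeps every row from both sides; unmatched rows get NULL for the other side's columns.
Matching on a.part_id >= b.part_id.
Matched pairs: 36; unmatched a rows kept: 0; unmatched b rows kept: 0.
Total: 36 rows.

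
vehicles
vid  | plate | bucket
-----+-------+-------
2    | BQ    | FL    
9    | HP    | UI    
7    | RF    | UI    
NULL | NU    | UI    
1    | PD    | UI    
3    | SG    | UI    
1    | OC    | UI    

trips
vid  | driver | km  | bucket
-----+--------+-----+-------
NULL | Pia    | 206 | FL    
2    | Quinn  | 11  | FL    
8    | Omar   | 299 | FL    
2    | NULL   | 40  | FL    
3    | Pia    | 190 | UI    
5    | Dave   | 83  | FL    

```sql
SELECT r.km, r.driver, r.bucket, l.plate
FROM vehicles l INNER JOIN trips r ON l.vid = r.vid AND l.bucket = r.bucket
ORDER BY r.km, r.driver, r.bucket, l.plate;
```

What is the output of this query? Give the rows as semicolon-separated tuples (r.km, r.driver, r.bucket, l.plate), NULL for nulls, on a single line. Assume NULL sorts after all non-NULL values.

(11, Quinn, FL, BQ); (40, NULL, FL, BQ); (190, Pia, UI, SG)

INNER JOIN keeps only pairs where the ON condition holds.
Matching on l.vid = r.vid AND l.bucket = r.bucket. A NULL in a compared column never satisfies the condition.
- l (vid=2, bucket=FL) pairs with 2 row(s) of r.
- l (vid=9, bucket=UI) has no partner → excluded.
- l (vid=7, bucket=UI) has no partner → excluded.
- l (vid=NULL, bucket=UI) has no partner → excluded.
- l (vid=1, bucket=UI) has no partner → excluded.
- l (vid=3, bucket=UI) pairs with 1 row(s) of r.
- l (vid=1, bucket=UI) has no partner → excluded.
After projecting and ordering:
r.km | r.driver | r.bucket | l.plate
11 | Quinn | FL | BQ
40 | NULL | FL | BQ
190 | Pia | UI | SG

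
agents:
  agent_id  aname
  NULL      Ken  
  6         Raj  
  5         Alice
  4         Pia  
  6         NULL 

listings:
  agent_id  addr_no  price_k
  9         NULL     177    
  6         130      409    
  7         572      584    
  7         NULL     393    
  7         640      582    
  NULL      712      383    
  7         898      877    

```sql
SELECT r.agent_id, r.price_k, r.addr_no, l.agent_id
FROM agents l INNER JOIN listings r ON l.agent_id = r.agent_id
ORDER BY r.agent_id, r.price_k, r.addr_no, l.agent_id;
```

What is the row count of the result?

2

INNER JOIN keeps only pairs where the ON condition holds.
Matching on l.agent_id = r.agent_id. A NULL in a compared column never satisfies the condition.
Matched pairs: 2.
Total: 2 rows.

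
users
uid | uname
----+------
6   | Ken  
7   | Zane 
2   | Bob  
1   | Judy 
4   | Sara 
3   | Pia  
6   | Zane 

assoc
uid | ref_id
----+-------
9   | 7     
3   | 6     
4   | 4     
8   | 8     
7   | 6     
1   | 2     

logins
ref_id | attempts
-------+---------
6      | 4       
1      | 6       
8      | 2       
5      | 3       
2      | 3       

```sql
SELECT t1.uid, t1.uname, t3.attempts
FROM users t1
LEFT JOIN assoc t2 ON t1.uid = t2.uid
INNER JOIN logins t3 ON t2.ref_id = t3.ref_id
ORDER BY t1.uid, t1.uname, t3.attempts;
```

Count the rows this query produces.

Step 1 — t1 LEFT JOIN t2 on uid → 7 row(s).
Then INNER JOIN `logins t3` on ref_id: keep only rows whose t2.ref_id appears in t3.
Result: 3 row(s).

3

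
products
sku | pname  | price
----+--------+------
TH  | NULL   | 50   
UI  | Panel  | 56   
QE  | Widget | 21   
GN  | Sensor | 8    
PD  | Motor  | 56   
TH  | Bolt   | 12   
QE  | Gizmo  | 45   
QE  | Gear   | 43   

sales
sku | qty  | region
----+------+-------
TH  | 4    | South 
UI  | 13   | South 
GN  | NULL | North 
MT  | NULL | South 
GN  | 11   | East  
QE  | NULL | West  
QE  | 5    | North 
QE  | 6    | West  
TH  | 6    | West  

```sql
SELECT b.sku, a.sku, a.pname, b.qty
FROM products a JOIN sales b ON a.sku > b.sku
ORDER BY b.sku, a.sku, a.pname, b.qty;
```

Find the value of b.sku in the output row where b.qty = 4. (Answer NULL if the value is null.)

INNER JOIN keeps only pairs where the ON condition holds.
Matching on a.sku > b.sku.
- sku=TH: 6 matching b row(s), so 6 row(s) emitted.
- sku=UI: 8 matching b row(s), so 8 row(s) emitted.
- sku=QE: 3 matching b row(s), so 3 row(s) emitted.
- sku=GN: no matching b row, dropped.
- sku=PD: 3 matching b row(s), so 3 row(s) emitted.
- sku=TH: 6 matching b row(s), so 6 row(s) emitted.
- sku=QE: 3 matching b row(s), so 3 row(s) emitted.
- sku=QE: 3 matching b row(s), so 3 row(s) emitted.

TH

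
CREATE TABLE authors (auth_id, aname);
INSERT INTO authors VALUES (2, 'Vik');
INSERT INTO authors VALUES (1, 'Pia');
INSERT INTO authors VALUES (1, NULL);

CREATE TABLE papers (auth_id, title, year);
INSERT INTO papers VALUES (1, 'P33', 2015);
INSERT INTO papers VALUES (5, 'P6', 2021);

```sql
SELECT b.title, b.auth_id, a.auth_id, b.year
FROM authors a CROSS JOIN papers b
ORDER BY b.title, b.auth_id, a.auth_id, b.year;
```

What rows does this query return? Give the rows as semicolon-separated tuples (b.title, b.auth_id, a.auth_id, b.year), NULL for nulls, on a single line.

CROSS JOIN pairs every row of `authors` with every row of `papers`: 3 × 2 = 6 rows.

(P33, 1, 1, 2015); (P33, 1, 1, 2015); (P33, 1, 2, 2015); (P6, 5, 1, 2021); (P6, 5, 1, 2021); (P6, 5, 2, 2021)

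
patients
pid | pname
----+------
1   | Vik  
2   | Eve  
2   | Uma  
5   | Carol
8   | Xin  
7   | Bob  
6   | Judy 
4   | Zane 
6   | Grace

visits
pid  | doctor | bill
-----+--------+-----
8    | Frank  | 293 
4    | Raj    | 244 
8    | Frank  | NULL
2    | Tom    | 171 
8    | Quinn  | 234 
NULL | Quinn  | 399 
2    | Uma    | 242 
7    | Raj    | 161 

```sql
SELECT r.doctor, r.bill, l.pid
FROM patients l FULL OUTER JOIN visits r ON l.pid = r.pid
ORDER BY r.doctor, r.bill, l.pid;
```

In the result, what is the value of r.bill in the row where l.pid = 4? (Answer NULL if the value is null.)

244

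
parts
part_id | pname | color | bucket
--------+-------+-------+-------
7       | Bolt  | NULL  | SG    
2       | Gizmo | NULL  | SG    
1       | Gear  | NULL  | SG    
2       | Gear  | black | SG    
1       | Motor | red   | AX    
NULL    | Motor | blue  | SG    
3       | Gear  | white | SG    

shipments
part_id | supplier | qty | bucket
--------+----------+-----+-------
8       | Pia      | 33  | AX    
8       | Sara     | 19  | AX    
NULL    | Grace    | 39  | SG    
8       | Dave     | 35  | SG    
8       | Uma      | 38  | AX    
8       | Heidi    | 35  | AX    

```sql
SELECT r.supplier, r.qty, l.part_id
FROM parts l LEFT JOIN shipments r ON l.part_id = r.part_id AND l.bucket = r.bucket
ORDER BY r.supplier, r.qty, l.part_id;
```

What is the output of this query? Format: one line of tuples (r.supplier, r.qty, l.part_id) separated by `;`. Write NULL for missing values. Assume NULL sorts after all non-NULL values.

LEFT JOIN keeps every row from `parts`; unmatched rows get NULL for `shipments`'s columns.
Matching on l.part_id = r.part_id AND l.bucket = r.bucket. A NULL in a compared column never satisfies the condition.
- part_id=7, bucket=SG: no r row matches, row kept with r columns NULL.
- part_id=2, bucket=SG: no r row matches, row kept with r columns NULL.
- part_id=1, bucket=SG: no r row matches, row kept with r columns NULL.
- part_id=2, bucket=SG: no r row matches, row kept with r columns NULL.
- part_id=1, bucket=AX: no r row matches, row kept with r columns NULL.
- part_id=NULL, bucket=SG: no r row matches, row kept with r columns NULL.
- part_id=3, bucket=SG: no r row matches, row kept with r columns NULL.
After projecting and ordering:
r.supplier | r.qty | l.part_id
NULL | NULL | 1
NULL | NULL | 1
NULL | NULL | 2
NULL | NULL | 2
NULL | NULL | 3
NULL | NULL | 7
NULL | NULL | NULL

(NULL, NULL, 1); (NULL, NULL, 1); (NULL, NULL, 2); (NULL, NULL, 2); (NULL, NULL, 3); (NULL, NULL, 7); (NULL, NULL, NULL)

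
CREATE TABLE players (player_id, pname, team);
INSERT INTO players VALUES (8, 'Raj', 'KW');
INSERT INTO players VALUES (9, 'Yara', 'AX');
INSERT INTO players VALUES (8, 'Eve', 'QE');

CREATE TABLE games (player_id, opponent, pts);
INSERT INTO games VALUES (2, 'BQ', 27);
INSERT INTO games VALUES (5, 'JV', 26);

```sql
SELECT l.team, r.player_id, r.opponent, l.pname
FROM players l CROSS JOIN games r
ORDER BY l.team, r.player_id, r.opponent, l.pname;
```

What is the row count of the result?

6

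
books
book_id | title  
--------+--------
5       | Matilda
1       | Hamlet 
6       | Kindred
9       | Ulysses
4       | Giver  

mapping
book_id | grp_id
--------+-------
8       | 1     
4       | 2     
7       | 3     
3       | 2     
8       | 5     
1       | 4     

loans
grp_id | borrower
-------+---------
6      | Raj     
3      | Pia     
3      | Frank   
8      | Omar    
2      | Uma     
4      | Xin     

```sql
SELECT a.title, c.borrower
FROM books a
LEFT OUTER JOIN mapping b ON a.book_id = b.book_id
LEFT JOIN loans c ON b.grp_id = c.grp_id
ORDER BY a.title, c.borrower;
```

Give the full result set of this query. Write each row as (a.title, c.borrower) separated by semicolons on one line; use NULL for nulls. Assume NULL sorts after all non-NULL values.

(Giver, Uma); (Hamlet, Xin); (Kindred, NULL); (Matilda, NULL); (Ulysses, NULL)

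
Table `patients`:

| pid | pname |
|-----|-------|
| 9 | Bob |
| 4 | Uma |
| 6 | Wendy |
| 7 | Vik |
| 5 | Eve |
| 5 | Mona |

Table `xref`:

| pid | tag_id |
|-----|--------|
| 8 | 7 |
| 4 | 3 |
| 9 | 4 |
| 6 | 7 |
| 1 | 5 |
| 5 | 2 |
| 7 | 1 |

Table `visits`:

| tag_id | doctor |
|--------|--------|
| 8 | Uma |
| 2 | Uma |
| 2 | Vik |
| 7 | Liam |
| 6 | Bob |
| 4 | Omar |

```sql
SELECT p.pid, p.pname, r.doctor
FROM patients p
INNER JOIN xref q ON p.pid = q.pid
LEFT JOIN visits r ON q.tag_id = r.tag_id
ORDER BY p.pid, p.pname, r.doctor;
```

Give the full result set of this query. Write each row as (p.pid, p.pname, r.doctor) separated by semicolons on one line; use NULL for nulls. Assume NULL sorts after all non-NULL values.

(4, Uma, NULL); (5, Eve, Uma); (5, Eve, Vik); (5, Mona, Uma); (5, Mona, Vik); (6, Wendy, Liam); (7, Vik, NULL); (9, Bob, Omar)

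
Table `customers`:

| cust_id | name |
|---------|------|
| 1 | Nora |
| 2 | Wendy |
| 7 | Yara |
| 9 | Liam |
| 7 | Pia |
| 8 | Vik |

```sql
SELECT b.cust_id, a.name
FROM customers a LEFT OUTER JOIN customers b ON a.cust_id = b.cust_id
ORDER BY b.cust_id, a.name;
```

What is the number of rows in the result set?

8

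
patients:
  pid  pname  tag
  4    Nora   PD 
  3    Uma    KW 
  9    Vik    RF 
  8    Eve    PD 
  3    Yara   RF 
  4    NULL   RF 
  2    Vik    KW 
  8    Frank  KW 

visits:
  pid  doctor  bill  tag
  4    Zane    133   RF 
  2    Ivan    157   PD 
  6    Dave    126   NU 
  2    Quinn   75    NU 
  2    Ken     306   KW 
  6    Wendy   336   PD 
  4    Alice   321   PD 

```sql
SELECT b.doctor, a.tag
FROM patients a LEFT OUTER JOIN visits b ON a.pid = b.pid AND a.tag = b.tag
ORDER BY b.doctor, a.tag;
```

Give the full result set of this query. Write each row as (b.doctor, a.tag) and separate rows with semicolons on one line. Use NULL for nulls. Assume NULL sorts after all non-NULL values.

(Alice, PD); (Ken, KW); (Zane, RF); (NULL, KW); (NULL, KW); (NULL, PD); (NULL, RF); (NULL, RF)

LEFT JOIN keeps every row from `patients`; unmatched rows get NULL for `visits`'s columns.
Matching on a.pid = b.pid AND a.tag = b.tag.
- pid=4, tag=PD: 1 matching b row(s), so 1 row(s) emitted.
- pid=3, tag=KW: no b row matches, row kept with b columns NULL.
- pid=9, tag=RF: no b row matches, row kept with b columns NULL.
- pid=8, tag=PD: no b row matches, row kept with b columns NULL.
- pid=3, tag=RF: no b row matches, row kept with b columns NULL.
- pid=4, tag=RF: 1 matching b row(s), so 1 row(s) emitted.
- pid=2, tag=KW: 1 matching b row(s), so 1 row(s) emitted.
- pid=8, tag=KW: no b row matches, row kept with b columns NULL.
After projecting and ordering:
b.doctor | a.tag
Alice | PD
Ken | KW
Zane | RF
NULL | KW
NULL | KW
NULL | PD
NULL | RF
NULL | RF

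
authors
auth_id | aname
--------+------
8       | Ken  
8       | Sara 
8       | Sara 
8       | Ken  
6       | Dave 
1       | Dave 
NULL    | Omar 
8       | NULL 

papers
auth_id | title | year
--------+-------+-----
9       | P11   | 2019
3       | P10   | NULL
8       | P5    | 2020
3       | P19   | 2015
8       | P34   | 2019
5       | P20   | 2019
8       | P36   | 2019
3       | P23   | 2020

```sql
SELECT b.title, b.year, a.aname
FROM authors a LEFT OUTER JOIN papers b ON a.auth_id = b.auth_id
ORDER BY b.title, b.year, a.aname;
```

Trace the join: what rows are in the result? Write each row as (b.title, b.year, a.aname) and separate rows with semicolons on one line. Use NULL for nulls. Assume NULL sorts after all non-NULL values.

LEFT JOIN keeps every row from `authors`; unmatched rows get NULL for `papers`'s columns.
Matching on a.auth_id = b.auth_id. A NULL in a compared column never satisfies the condition.
- auth_id=8: 3 matching b row(s), so 3 row(s) emitted.
- auth_id=8: 3 matching b row(s), so 3 row(s) emitted.
- auth_id=8: 3 matching b row(s), so 3 row(s) emitted.
- auth_id=8: 3 matching b row(s), so 3 row(s) emitted.
- auth_id=6: no b row matches, row kept with b columns NULL.
- auth_id=1: no b row matches, row kept with b columns NULL.
- auth_id=NULL: no b row matches, row kept with b columns NULL.
- auth_id=8: 3 matching b row(s), so 3 row(s) emitted.

(P34, 2019, Ken); (P34, 2019, Ken); (P34, 2019, Sara); (P34, 2019, Sara); (P34, 2019, NULL); (P36, 2019, Ken); (P36, 2019, Ken); (P36, 2019, Sara); (P36, 2019, Sara); (P36, 2019, NULL); (P5, 2020, Ken); (P5, 2020, Ken); (P5, 2020, Sara); (P5, 2020, Sara); (P5, 2020, NULL); (NULL, NULL, Dave); (NULL, NULL, Dave); (NULL, NULL, Omar)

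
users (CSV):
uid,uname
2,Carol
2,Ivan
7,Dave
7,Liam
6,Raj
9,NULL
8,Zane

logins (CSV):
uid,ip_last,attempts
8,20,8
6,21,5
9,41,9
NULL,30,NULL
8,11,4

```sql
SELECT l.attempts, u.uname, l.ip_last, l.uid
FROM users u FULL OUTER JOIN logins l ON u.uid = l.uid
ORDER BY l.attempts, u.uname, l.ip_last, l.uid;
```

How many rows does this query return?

9

FULL OUTER JOIN keeps every row from both sides; unmatched rows get NULL for the other side's columns.
Matching on u.uid = l.uid. A NULL in a compared column never satisfies the condition.
- u row (uid=2): no match → kept, l columns NULL.
- u row (uid=2): no match → kept, l columns NULL.
- u row (uid=7): no match → kept, l columns NULL.
- u row (uid=7): no match → kept, l columns NULL.
- u row (uid=6): matches 1 l row(s) → 1 output row(s).
- u row (uid=9): matches 1 l row(s) → 1 output row(s).
- u row (uid=8): matches 2 l row(s) → 2 output row(s).
- plus 1 unmatched l row(s), each kept with NULL u columns.
Total: 4 matched + 5 padded = 9 rows.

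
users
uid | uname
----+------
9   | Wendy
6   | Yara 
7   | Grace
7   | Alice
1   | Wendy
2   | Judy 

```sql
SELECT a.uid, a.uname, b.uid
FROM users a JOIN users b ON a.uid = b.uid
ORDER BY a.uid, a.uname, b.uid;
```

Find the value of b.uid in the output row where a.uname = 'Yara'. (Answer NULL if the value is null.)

6

INNER JOIN keeps only pairs where the ON condition holds.
Matching on a.uid = b.uid.
- uid=9: 1 matching b row(s), so 1 row(s) emitted.
- uid=6: 1 matching b row(s), so 1 row(s) emitted.
- uid=7: 2 matching b row(s), so 2 row(s) emitted.
- uid=7: 2 matching b row(s), so 2 row(s) emitted.
- uid=1: 1 matching b row(s), so 1 row(s) emitted.
- uid=2: 1 matching b row(s), so 1 row(s) emitted.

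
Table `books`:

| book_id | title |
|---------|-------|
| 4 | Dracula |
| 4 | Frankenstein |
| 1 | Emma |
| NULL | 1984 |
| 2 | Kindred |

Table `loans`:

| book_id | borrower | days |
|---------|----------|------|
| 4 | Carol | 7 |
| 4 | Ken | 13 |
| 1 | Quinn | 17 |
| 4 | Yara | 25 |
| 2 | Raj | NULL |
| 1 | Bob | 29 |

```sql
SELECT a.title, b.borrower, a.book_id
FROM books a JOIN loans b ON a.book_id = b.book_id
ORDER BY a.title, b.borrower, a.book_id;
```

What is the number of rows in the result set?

INNER JOIN keeps only pairs where the ON condition holds.
Matching on a.book_id = b.book_id. A NULL in a compared column never satisfies the condition.
- a (book_id=4) pairs with 3 row(s) of b.
- a (book_id=4) pairs with 3 row(s) of b.
- a (book_id=1) pairs with 2 row(s) of b.
- a (book_id=NULL) has no partner → excluded.
- a (book_id=2) pairs with 1 row(s) of b.
Total: 9 rows.

9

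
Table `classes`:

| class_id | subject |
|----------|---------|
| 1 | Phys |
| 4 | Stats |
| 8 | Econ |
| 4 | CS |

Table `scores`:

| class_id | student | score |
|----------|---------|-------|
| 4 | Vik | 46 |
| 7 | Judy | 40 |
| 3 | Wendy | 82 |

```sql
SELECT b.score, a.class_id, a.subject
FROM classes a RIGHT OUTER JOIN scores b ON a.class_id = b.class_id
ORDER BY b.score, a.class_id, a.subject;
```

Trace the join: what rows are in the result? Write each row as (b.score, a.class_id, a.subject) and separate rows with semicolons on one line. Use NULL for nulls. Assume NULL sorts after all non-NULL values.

(40, NULL, NULL); (46, 4, CS); (46, 4, Stats); (82, NULL, NULL)

RIGHT JOIN keeps every row from `scores`; unmatched rows get NULL for `classes`'s columns.
Matching on a.class_id = b.class_id.
Matched pairs: 2; unmatched b rows kept: 2.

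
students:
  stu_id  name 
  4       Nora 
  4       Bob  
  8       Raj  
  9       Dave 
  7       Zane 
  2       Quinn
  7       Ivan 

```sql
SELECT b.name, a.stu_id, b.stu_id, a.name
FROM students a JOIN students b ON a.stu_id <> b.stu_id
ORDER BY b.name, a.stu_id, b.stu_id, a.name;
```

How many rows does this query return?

38

INNER JOIN keeps only pairs where the ON condition holds.
Matching on a.stu_id <> b.stu_id.
Matched pairs: 38.
Total: 38 rows.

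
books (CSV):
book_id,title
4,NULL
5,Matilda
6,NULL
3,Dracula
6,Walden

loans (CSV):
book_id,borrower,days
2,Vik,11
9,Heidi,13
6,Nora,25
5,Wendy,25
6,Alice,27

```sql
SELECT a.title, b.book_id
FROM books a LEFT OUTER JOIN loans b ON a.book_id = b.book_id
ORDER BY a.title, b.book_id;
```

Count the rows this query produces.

7

LEFT JOIN keeps every row from `books`; unmatched rows get NULL for `loans`'s columns.
Matching on a.book_id = b.book_id.
Matched pairs: 5; unmatched a rows kept: 2.
Total: 5 matched + 2 padded = 7 rows.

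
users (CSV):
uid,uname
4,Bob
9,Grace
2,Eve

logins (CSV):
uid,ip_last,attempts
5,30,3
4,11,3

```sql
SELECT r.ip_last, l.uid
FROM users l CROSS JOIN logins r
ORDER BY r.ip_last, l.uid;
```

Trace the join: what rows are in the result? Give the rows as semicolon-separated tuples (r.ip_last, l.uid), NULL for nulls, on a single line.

CROSS JOIN pairs every row of `users` with every row of `logins`: 3 × 2 = 6 rows.

(11, 2); (11, 4); (11, 9); (30, 2); (30, 4); (30, 9)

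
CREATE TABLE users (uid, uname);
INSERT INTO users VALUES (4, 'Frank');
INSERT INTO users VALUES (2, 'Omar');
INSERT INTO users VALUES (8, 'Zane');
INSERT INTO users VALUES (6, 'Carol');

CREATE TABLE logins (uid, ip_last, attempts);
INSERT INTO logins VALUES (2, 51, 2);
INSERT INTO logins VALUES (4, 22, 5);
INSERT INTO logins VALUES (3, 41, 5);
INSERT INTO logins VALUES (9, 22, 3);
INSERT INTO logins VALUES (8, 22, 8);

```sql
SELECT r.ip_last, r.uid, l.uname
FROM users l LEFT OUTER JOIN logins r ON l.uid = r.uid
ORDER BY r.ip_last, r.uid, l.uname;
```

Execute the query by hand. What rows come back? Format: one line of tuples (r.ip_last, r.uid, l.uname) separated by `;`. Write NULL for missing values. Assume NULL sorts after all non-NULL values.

(22, 4, Frank); (22, 8, Zane); (51, 2, Omar); (NULL, NULL, Carol)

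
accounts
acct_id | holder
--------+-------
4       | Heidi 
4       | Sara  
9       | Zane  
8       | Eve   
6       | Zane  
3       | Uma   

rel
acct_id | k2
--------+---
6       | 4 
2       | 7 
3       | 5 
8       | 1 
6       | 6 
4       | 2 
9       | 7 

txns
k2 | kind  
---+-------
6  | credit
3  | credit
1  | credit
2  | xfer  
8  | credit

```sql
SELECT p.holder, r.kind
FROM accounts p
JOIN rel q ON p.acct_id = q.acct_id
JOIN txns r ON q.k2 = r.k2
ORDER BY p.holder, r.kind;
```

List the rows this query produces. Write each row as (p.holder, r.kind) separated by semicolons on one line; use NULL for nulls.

(Eve, credit); (Heidi, xfer); (Sara, xfer); (Zane, credit)

Evaluate left to right. First `accounts p INNER JOIN rel q` on acct_id: 7 row(s).
Then INNER JOIN `txns r` on k2: keep only rows whose q.k2 appears in r.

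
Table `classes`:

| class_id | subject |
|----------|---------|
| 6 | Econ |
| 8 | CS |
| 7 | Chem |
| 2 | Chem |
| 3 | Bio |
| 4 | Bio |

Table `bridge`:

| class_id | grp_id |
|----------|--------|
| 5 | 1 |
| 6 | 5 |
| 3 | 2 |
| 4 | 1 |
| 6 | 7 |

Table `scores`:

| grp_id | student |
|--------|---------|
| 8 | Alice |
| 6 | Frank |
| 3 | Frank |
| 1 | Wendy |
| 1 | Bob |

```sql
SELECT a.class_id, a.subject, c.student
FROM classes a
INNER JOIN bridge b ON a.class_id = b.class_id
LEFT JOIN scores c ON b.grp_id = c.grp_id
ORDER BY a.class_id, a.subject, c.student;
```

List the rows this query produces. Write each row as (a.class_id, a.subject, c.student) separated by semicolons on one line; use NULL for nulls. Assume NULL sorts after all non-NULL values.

Evaluate left to right. First `classes a INNER JOIN bridge b` on class_id: 4 row(s).
Then LEFT JOIN `scores c` on grp_id: each of those 4 rows is kept; rows whose b.grp_id has no match in c get NULL for c's columns.

(3, Bio, NULL); (4, Bio, Bob); (4, Bio, Wendy); (6, Econ, NULL); (6, Econ, NULL)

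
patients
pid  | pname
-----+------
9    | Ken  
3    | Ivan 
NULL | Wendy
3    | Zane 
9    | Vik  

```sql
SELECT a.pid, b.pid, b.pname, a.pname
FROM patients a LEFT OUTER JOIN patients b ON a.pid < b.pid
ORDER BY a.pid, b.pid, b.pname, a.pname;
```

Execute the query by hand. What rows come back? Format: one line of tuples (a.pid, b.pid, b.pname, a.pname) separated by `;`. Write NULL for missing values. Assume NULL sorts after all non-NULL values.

(3, 9, Ken, Ivan); (3, 9, Ken, Zane); (3, 9, Vik, Ivan); (3, 9, Vik, Zane); (9, NULL, NULL, Ken); (9, NULL, NULL, Vik); (NULL, NULL, NULL, Wendy)

LEFT JOIN keeps every row from `patients a`; unmatched rows get NULL for `patients b`'s columns.
Matching on a.pid < b.pid. A NULL in a compared column never satisfies the condition.
- a[0] pid=9 → no match; kept with NULLs on the b side.
- a[1] pid=3 → 2 match(es) in b → 2 row(s).
- a[2] pid=NULL → no match; kept with NULLs on the b side.
- a[3] pid=3 → 2 match(es) in b → 2 row(s).
- a[4] pid=9 → no match; kept with NULLs on the b side.
After projecting and ordering:
a.pid | b.pid | b.pname | a.pname
3 | 9 | Ken | Ivan
3 | 9 | Ken | Zane
3 | 9 | Vik | Ivan
3 | 9 | Vik | Zane
9 | NULL | NULL | Ken
9 | NULL | NULL | Vik
NULL | NULL | NULL | Wendy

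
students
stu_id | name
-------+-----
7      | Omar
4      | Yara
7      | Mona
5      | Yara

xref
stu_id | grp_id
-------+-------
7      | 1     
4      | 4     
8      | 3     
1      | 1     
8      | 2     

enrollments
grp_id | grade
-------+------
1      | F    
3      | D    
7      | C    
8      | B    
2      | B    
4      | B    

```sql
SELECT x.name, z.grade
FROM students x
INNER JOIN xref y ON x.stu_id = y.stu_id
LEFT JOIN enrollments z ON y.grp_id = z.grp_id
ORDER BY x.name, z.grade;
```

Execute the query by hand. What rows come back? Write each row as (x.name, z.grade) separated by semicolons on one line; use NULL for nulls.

(Mona, F); (Omar, F); (Yara, B)

Joins associate left-to-right: students INNER JOIN xref on stu_id gives 3 intermediate row(s).
Then LEFT JOIN `enrollments z` on grp_id: each of those 3 rows is kept; rows whose y.grp_id has no match in z get NULL for z's columns.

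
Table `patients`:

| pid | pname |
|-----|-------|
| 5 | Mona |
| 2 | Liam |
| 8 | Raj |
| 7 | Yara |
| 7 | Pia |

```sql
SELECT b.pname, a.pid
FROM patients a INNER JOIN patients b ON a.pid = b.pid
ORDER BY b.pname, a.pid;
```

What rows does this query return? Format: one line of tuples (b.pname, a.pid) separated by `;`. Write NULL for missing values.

(Liam, 2); (Mona, 5); (Pia, 7); (Pia, 7); (Raj, 8); (Yara, 7); (Yara, 7)

INNER JOIN keeps only pairs where the ON condition holds.
Matching on a.pid = b.pid.
Matched pairs: 7.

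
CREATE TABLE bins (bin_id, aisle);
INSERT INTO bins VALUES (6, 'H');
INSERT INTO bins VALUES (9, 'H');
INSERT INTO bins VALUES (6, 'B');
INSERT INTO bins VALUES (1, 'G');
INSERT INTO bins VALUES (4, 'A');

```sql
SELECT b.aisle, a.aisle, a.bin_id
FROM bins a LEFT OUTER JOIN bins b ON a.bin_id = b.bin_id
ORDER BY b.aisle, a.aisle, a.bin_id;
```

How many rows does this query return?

7

LEFT JOIN keeps every row from `bins a`; unmatched rows get NULL for `bins b`'s columns.
Matching on a.bin_id = b.bin_id.
- a row (bin_id=6): matches 2 b row(s) → 2 output row(s).
- a row (bin_id=9): matches 1 b row(s) → 1 output row(s).
- a row (bin_id=6): matches 2 b row(s) → 2 output row(s).
- a row (bin_id=1): matches 1 b row(s) → 1 output row(s).
- a row (bin_id=4): matches 1 b row(s) → 1 output row(s).
Total: 7 rows.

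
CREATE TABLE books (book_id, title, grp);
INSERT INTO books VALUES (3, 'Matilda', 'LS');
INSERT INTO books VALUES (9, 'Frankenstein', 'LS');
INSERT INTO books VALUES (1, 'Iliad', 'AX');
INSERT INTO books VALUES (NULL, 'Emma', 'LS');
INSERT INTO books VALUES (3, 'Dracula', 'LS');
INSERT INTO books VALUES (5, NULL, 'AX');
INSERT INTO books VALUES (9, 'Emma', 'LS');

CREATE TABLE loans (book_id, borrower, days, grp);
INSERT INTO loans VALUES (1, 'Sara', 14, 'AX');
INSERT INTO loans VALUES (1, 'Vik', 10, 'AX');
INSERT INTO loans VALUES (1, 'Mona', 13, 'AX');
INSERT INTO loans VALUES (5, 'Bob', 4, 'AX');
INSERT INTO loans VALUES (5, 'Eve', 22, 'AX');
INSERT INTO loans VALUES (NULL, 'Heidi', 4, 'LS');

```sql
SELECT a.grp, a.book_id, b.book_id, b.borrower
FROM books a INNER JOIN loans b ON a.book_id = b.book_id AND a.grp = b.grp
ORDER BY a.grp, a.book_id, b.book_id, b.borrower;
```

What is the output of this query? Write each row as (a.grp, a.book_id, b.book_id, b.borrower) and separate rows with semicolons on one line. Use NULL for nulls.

(AX, 1, 1, Mona); (AX, 1, 1, Sara); (AX, 1, 1, Vik); (AX, 5, 5, Bob); (AX, 5, 5, Eve)

INNER JOIN keeps only pairs where the ON condition holds.
Matching on a.book_id = b.book_id AND a.grp = b.grp. A NULL in a compared column never satisfies the condition.
- book_id=3, grp=LS: no matching b row, dropped.
- book_id=9, grp=LS: no matching b row, dropped.
- book_id=1, grp=AX: 3 matching b row(s), so 3 row(s) emitted.
- book_id=NULL, grp=LS: no matching b row, dropped.
- book_id=3, grp=LS: no matching b row, dropped.
- book_id=5, grp=AX: 2 matching b row(s), so 2 row(s) emitted.
- book_id=9, grp=LS: no matching b row, dropped.
After projecting and ordering:
a.grp | a.book_id | b.book_id | b.borrower
AX | 1 | 1 | Mona
AX | 1 | 1 | Sara
AX | 1 | 1 | Vik
AX | 5 | 5 | Bob
AX | 5 | 5 | Eve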